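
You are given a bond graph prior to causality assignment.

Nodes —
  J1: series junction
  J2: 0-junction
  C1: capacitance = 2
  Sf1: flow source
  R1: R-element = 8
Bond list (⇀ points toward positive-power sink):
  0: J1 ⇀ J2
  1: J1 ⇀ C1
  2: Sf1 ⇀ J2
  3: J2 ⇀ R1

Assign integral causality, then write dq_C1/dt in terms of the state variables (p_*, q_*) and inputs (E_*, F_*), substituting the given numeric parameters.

dq_C1/dt = -F_Sf1 - q_C1/16

β2 |Sf1  (Sf1: flow source, stroke at near end)
β1 |J1  (prefer integral on C1)
β0 |J2  (only one flow-in slot at J1)
β3 |R1  (common-e at J2 fixed by 0)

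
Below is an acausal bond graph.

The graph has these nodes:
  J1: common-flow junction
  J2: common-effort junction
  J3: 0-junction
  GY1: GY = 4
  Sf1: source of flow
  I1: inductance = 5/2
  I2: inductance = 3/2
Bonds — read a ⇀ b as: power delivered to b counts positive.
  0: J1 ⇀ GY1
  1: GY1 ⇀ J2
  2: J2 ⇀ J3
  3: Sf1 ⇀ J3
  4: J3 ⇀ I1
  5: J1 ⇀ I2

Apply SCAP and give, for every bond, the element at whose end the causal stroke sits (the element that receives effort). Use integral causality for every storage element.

b0 |J1
b1 |J2
b2 |J3
b3 |Sf1
b4 |I1
b5 |I2

β3 |Sf1  (source Sf1 imposes f)
β4 |I1  (I1 integral (f out))
β2 |J3  (only one effort-in slot at J3)
β1 |J2  (J2 needs exactly one e-in)
β0 |J1  (GY1 both-in/both-out from 1)
β5 |I2  (closing 1-jn rule on J1)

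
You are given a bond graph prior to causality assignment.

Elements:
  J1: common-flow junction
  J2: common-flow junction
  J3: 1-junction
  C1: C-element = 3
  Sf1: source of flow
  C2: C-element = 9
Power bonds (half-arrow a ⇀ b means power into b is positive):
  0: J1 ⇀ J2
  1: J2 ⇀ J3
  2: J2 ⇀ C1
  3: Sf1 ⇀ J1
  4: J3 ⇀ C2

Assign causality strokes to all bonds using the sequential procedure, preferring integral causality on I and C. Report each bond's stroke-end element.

#0 →J1
#1 →J2
#2 →J2
#3 →Sf1
#4 →J3

bond 3 stroke→Sf1  (Sf1 fixes flow; stroke at Sf1)
bond 0 stroke→J1  (common-f at J1 fixed by 3)
bond 1 stroke→J2  (J2: bond 0 brought flow, rest push out)
bond 2 stroke→J2  (common-f at J2 fixed by 0)
bond 4 stroke→J3  (1-jn J3 has f-setter on 1)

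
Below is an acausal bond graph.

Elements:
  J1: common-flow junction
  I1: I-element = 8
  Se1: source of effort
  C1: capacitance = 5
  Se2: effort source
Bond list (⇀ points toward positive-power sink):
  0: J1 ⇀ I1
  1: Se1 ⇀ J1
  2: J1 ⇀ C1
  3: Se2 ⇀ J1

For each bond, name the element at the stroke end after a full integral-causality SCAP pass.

β1 stroke at J1  (Se1: effort source, stroke at far end)
β3 stroke at J1  (Se2 fixes effort; stroke away)
β0 stroke at I1  (prefer integral on I1)
β2 stroke at J1  (1-jn J1 has f-setter on 0)

β0 stroke at I1
β1 stroke at J1
β2 stroke at J1
β3 stroke at J1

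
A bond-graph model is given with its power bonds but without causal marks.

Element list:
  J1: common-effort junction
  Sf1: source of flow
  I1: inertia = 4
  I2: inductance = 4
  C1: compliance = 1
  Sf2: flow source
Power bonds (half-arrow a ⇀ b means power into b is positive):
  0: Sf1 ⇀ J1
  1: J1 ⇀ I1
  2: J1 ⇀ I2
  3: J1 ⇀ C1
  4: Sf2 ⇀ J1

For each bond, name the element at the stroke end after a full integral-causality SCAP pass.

#0 →Sf1
#1 →I1
#2 →I2
#3 →J1
#4 →Sf2

b0 stroke→Sf1  (Sf1: flow source, stroke at near end)
b4 stroke→Sf2  (Sf2 fixes flow; stroke at Sf2)
b1 stroke→I1  (I1 integral (f out))
b2 stroke→I2  (I2: I, integral causality)
b3 stroke→J1  (J1: last free bond brings effort in)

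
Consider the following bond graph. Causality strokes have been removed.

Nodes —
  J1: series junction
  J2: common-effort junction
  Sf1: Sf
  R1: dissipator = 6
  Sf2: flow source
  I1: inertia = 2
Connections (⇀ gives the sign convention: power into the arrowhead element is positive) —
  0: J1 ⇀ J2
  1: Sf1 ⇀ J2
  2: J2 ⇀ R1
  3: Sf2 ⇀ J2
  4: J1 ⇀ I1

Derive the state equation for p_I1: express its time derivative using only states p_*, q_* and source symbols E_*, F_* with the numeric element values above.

bond 1 stroke at Sf1  (Sf1 fixes flow; stroke at Sf1)
bond 3 stroke at Sf2  (Sf2 fixes flow; stroke at Sf2)
bond 4 stroke at I1  (prefer integral on I1)
bond 0 stroke at J1  (1-jn J1 has f-setter on 4)
bond 2 stroke at J2  (J2 needs exactly one e-in)

dp_I1/dt = -6*F_Sf1 - 6*F_Sf2 - 3*p_I1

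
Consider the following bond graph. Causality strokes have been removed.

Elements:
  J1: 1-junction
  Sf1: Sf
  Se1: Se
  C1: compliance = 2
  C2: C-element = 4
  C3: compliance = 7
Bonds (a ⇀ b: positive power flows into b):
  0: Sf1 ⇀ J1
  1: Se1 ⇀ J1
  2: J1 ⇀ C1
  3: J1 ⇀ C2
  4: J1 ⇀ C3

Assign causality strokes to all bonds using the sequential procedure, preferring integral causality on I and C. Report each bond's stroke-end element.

bond 0 →Sf1
bond 1 →J1
bond 2 →J1
bond 3 →J1
bond 4 →J1

β0 stroke at Sf1  (Sf1 (Sf) sets flow on bond)
β1 stroke at J1  (source Se1 imposes e)
β2 stroke at J1  (J1: bond 0 brought flow, rest push out)
β3 stroke at J1  (J1 flow already set via bond 0)
β4 stroke at J1  (common-f at J1 fixed by 0)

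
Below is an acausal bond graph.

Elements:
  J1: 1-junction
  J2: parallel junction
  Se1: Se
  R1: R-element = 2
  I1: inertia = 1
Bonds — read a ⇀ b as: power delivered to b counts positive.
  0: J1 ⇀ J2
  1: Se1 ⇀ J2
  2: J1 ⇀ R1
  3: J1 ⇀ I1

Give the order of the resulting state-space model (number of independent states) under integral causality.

1  (I1 all integral)

b1 stroke→J2  (Se1 (Se) sets effort on bond)
b0 stroke→J1  (common-e at J2 fixed by 1)
b3 stroke→I1  (prefer integral on I1)
b2 stroke→J1  (1-jn J1 has f-setter on 3)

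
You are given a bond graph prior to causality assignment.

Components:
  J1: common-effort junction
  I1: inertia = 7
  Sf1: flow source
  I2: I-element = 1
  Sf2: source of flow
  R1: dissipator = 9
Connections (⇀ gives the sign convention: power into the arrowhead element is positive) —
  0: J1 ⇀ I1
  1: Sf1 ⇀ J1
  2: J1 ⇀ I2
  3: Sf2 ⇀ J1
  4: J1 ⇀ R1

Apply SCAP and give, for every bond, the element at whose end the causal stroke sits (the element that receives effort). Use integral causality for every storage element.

bond 1 stroke→Sf1  (Sf1 (Sf) sets flow on bond)
bond 3 stroke→Sf2  (Sf2 fixes flow; stroke at Sf2)
bond 0 stroke→I1  (I1 integral (f out))
bond 2 stroke→I2  (prefer integral on I2)
bond 4 stroke→J1  (only one effort-in slot at J1)

β0 →I1
β1 →Sf1
β2 →I2
β3 →Sf2
β4 →J1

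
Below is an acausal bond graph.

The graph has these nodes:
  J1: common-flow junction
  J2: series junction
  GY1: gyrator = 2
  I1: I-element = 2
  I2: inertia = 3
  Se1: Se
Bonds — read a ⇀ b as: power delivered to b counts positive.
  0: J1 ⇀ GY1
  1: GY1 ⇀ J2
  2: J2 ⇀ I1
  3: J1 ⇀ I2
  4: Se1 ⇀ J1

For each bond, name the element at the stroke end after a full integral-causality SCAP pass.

b0 |J1
b1 |J2
b2 |I1
b3 |I2
b4 |J1

bond 4 |J1  (source Se1 imposes e)
bond 2 |I1  (prefer integral on I1)
bond 1 |J2  (J2: bond 2 brought flow, rest push out)
bond 0 |J1  (GY1: gyrator matches bond 1)
bond 3 |I2  (only one flow-in slot at J1)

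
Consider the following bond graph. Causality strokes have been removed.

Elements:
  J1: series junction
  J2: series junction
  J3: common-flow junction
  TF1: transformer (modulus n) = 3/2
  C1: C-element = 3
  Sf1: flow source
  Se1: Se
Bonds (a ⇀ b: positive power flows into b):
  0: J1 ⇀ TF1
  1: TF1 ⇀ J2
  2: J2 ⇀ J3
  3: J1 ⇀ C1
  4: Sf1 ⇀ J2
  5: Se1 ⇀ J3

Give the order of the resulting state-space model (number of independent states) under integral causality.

b4 stroke at Sf1  (Sf1 (Sf) sets flow on bond)
b5 stroke at J3  (Se1 (Se) sets effort on bond)
b1 stroke at J2  (J2: bond 4 brought flow, rest push out)
b2 stroke at J2  (common-f at J2 fixed by 4)
b0 stroke at TF1  (TF1: transformer flips bond 1)
b3 stroke at J1  (J1: bond 0 brought flow, rest push out)

1  (C1 all integral)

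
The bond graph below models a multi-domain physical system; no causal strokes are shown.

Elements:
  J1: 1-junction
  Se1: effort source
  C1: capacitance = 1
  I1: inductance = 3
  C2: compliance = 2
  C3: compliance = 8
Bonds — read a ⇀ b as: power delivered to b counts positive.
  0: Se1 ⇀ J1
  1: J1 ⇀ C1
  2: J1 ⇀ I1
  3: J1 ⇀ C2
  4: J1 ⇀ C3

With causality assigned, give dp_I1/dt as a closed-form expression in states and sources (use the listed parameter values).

dp_I1/dt = E_Se1 - q_C1 - q_C2/2 - q_C3/8

#0 |J1  (Se1: effort source, stroke at far end)
#1 |J1  (C1 outputs effort q/C1)
#2 |I1  (I1 integral (f out))
#3 |J1  (J1 flow already set via bond 2)
#4 |J1  (J1: bond 2 brought flow, rest push out)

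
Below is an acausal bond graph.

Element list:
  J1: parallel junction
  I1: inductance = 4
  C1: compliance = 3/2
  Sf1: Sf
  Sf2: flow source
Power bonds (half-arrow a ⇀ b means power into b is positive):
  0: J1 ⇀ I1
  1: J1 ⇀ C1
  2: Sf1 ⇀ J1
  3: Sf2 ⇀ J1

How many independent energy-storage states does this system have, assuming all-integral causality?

2  (C1, I1 all integral)

bond 2 →Sf1  (Sf1 (Sf) sets flow on bond)
bond 3 →Sf2  (Sf2: flow source, stroke at near end)
bond 0 →I1  (I1 integral (f out))
bond 1 →J1  (J1 needs exactly one e-in)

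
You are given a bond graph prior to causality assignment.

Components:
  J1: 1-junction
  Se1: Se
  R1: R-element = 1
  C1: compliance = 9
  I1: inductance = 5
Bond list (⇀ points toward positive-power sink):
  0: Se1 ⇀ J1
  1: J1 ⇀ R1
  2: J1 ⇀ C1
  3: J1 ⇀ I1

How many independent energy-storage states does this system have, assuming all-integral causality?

β0 stroke at J1  (source Se1 imposes e)
β2 stroke at J1  (C1 integral (e out))
β3 stroke at I1  (I1 outputs flow p/I1)
β1 stroke at J1  (common-f at J1 fixed by 3)

2  (C1, I1 all integral)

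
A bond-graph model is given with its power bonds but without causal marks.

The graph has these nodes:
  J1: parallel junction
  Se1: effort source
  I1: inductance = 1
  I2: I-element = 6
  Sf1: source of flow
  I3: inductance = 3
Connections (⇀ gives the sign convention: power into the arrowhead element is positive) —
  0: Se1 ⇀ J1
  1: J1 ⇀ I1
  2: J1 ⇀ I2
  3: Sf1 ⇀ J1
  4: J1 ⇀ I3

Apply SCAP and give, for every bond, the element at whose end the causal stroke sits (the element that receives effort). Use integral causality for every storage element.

b0 →J1  (Se1 fixes effort; stroke away)
b3 →Sf1  (Sf1 (Sf) sets flow on bond)
b1 →I1  (J1: bond 0 brought effort, rest push out)
b2 →I2  (common-e at J1 fixed by 0)
b4 →I3  (common-e at J1 fixed by 0)

#0 stroke at J1
#1 stroke at I1
#2 stroke at I2
#3 stroke at Sf1
#4 stroke at I3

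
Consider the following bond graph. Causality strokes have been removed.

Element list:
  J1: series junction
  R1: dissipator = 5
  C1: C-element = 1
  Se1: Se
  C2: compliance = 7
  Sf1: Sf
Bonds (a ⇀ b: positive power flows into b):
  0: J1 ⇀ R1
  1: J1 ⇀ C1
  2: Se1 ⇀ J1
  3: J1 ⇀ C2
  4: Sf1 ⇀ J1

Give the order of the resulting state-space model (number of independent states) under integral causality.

2  (C1, C2 all integral)

bond 2 |J1  (Se1 (Se) sets effort on bond)
bond 4 |Sf1  (Sf1 (Sf) sets flow on bond)
bond 0 |J1  (1-jn J1 has f-setter on 4)
bond 1 |J1  (common-f at J1 fixed by 4)
bond 3 |J1  (J1: bond 4 brought flow, rest push out)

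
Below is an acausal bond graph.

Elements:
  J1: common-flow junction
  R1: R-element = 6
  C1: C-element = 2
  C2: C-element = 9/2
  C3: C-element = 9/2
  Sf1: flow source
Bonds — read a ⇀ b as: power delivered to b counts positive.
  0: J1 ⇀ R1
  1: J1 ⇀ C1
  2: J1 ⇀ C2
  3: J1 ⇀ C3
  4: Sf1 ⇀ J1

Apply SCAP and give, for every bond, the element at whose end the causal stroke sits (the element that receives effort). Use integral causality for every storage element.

β0 stroke at J1
β1 stroke at J1
β2 stroke at J1
β3 stroke at J1
β4 stroke at Sf1

#4 stroke at Sf1  (Sf1 fixes flow; stroke at Sf1)
#0 stroke at J1  (common-f at J1 fixed by 4)
#1 stroke at J1  (1-jn J1 has f-setter on 4)
#2 stroke at J1  (1-jn J1 has f-setter on 4)
#3 stroke at J1  (J1: bond 4 brought flow, rest push out)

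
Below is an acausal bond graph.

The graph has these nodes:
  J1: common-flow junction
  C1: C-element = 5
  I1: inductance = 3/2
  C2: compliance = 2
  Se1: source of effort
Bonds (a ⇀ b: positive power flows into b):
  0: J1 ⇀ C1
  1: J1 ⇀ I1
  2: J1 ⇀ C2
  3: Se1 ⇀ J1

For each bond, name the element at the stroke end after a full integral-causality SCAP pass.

b3 stroke→J1  (Se1 fixes effort; stroke away)
b0 stroke→J1  (C1: C, integral causality)
b1 stroke→I1  (prefer integral on I1)
b2 stroke→J1  (1-jn J1 has f-setter on 1)

β0 stroke→J1
β1 stroke→I1
β2 stroke→J1
β3 stroke→J1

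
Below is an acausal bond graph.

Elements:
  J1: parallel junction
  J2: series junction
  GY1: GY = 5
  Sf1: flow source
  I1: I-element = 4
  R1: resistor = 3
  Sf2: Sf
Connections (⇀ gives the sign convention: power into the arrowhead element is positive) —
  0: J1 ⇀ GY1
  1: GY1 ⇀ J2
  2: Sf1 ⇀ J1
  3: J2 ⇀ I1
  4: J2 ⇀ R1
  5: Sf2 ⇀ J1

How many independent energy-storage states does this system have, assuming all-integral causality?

1  (I1 all integral)

#2 →Sf1  (Sf1 (Sf) sets flow on bond)
#5 →Sf2  (Sf2: flow source, stroke at near end)
#0 →J1  (J1 needs exactly one e-in)
#1 →J2  (GY1 both-in/both-out from 0)
#3 →I1  (I1 integral (f out))
#4 →J2  (J2: bond 3 brought flow, rest push out)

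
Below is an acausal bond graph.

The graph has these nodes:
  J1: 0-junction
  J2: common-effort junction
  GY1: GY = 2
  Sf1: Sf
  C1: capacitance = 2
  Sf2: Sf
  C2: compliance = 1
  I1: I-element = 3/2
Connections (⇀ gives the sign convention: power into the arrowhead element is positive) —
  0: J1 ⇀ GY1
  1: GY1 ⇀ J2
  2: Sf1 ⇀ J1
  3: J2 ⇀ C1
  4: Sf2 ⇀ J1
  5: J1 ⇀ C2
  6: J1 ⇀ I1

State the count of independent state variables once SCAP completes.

3  (C1, C2, I1 all integral)

#2 stroke at Sf1  (Sf1 (Sf) sets flow on bond)
#4 stroke at Sf2  (Sf2 (Sf) sets flow on bond)
#3 stroke at J2  (prefer integral on C1)
#1 stroke at GY1  (0-jn J2 has e-setter on 3)
#0 stroke at GY1  (GY1: gyrator matches bond 1)
#5 stroke at J1  (C2: C, integral causality)
#6 stroke at I1  (common-e at J1 fixed by 5)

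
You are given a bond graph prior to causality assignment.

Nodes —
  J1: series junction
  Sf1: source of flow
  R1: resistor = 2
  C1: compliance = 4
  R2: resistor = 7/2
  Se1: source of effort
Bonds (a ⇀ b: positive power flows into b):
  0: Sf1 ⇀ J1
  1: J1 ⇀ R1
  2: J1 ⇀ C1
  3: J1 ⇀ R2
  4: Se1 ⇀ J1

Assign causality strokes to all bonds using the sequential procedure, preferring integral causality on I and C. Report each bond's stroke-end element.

b0 →Sf1  (Sf1 fixes flow; stroke at Sf1)
b4 →J1  (Se1 fixes effort; stroke away)
b1 →J1  (J1 flow already set via bond 0)
b2 →J1  (1-jn J1 has f-setter on 0)
b3 →J1  (common-f at J1 fixed by 0)

β0 →Sf1
β1 →J1
β2 →J1
β3 →J1
β4 →J1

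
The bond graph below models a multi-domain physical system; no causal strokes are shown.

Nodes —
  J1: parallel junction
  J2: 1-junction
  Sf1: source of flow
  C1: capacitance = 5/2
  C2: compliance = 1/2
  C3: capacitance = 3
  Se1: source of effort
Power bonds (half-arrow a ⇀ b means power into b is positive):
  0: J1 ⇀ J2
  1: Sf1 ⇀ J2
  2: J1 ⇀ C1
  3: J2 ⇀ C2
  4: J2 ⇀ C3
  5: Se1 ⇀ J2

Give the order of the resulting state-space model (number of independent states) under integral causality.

#1 |Sf1  (source Sf1 imposes f)
#5 |J2  (source Se1 imposes e)
#0 |J2  (1-jn J2 has f-setter on 1)
#3 |J2  (J2: bond 1 brought flow, rest push out)
#4 |J2  (J2: bond 1 brought flow, rest push out)
#2 |J1  (closing 0-jn rule on J1)

3  (C1, C2, C3 all integral)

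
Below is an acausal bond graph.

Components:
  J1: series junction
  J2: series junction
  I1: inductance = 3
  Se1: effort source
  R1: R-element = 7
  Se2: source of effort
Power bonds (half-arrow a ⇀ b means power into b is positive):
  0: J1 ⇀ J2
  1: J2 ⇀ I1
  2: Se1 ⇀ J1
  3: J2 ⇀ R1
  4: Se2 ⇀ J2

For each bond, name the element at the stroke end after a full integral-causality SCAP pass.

#0 |J2
#1 |I1
#2 |J1
#3 |J2
#4 |J2

β2 stroke at J1  (Se1: effort source, stroke at far end)
β4 stroke at J2  (source Se2 imposes e)
β0 stroke at J2  (closing 1-jn rule on J1)
β1 stroke at I1  (prefer integral on I1)
β3 stroke at J2  (common-f at J2 fixed by 1)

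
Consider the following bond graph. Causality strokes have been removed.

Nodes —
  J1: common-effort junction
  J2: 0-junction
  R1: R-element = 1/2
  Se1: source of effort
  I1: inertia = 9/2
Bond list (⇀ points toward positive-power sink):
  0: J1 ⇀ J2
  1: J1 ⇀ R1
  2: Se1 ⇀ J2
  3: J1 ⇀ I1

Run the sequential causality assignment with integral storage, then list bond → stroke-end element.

bond 2 stroke at J2  (Se1: effort source, stroke at far end)
bond 0 stroke at J1  (J2 effort already set via bond 2)
bond 1 stroke at R1  (J1 effort already set via bond 0)
bond 3 stroke at I1  (common-e at J1 fixed by 0)

b0 |J1
b1 |R1
b2 |J2
b3 |I1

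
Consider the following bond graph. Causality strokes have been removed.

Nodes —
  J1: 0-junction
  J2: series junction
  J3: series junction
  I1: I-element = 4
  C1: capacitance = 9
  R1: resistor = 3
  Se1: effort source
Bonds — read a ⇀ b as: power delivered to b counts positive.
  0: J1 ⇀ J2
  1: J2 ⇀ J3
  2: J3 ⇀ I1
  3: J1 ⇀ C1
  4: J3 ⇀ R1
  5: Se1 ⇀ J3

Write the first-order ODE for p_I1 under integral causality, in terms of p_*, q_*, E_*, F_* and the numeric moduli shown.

dp_I1/dt = E_Se1 - 3*p_I1/4 + q_C1/9

b5 |J3  (source Se1 imposes e)
b2 |I1  (I1 integral (f out))
b1 |J3  (J3: bond 2 brought flow, rest push out)
b4 |J3  (J3 flow already set via bond 2)
b0 |J2  (1-jn J2 has f-setter on 1)
b3 |J1  (only one effort-in slot at J1)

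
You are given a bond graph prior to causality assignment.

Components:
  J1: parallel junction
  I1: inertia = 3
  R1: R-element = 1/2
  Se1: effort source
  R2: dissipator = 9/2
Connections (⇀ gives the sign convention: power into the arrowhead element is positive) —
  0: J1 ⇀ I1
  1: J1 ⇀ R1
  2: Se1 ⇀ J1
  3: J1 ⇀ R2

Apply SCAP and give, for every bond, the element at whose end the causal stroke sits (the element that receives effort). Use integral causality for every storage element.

b2 stroke→J1  (Se1: effort source, stroke at far end)
b0 stroke→I1  (0-jn J1 has e-setter on 2)
b1 stroke→R1  (J1: bond 2 brought effort, rest push out)
b3 stroke→R2  (J1 effort already set via bond 2)

β0 →I1
β1 →R1
β2 →J1
β3 →R2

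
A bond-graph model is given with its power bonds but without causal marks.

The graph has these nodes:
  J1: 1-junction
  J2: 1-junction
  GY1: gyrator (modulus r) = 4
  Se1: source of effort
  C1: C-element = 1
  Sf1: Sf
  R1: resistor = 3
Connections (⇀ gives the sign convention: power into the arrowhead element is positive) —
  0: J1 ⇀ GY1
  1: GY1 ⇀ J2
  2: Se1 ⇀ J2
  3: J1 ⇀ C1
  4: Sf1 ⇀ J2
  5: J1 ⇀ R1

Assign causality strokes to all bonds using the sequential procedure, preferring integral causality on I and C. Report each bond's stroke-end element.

bond 0 stroke at J1
bond 1 stroke at J2
bond 2 stroke at J2
bond 3 stroke at J1
bond 4 stroke at Sf1
bond 5 stroke at R1

b2 →J2  (Se1: effort source, stroke at far end)
b4 →Sf1  (Sf1 fixes flow; stroke at Sf1)
b1 →J2  (common-f at J2 fixed by 4)
b0 →J1  (GY GY1: same side as bond 1)
b3 →J1  (C1: C, integral causality)
b5 →R1  (closing 1-jn rule on J1)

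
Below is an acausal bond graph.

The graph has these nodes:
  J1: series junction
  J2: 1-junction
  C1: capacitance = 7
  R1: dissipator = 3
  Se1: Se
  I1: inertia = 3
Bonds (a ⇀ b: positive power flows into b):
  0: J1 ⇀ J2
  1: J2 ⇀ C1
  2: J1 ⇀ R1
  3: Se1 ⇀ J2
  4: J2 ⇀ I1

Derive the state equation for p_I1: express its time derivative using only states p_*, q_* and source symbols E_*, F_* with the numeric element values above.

β3 →J2  (Se1: effort source, stroke at far end)
β1 →J2  (prefer integral on C1)
β4 →I1  (I1 integral (f out))
β0 →J2  (J2: bond 4 brought flow, rest push out)
β2 →J1  (J1 flow already set via bond 0)

dp_I1/dt = E_Se1 - p_I1 - q_C1/7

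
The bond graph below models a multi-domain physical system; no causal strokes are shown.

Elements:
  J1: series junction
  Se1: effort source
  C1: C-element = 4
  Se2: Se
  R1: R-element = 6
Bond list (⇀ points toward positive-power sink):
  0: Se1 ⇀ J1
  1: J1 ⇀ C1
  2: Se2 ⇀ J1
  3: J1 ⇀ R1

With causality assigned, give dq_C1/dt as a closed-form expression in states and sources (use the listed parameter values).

dq_C1/dt = E_Se1/6 + E_Se2/6 - q_C1/24

β0 →J1  (source Se1 imposes e)
β2 →J1  (Se2: effort source, stroke at far end)
β1 →J1  (C1 integral (e out))
β3 →R1  (only one flow-in slot at J1)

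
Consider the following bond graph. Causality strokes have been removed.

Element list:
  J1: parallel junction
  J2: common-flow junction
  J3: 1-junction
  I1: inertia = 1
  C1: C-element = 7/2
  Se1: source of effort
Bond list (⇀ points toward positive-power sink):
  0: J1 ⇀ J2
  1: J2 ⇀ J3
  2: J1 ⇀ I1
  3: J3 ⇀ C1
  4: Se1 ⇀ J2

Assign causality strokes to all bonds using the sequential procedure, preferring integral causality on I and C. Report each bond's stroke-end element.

bond 4 →J2  (Se1 (Se) sets effort on bond)
bond 2 →I1  (I1 integral (f out))
bond 0 →J1  (J1 needs exactly one e-in)
bond 1 →J2  (J2 flow already set via bond 0)
bond 3 →J3  (J3 flow already set via bond 1)

β0 stroke at J1
β1 stroke at J2
β2 stroke at I1
β3 stroke at J3
β4 stroke at J2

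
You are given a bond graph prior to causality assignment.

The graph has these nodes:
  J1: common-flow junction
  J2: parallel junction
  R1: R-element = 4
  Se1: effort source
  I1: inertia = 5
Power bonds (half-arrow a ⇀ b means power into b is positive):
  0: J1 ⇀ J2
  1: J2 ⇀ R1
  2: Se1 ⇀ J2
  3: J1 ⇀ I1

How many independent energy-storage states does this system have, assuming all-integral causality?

β2 stroke→J2  (Se1 fixes effort; stroke away)
β0 stroke→J1  (common-e at J2 fixed by 2)
β1 stroke→R1  (J2 effort already set via bond 2)
β3 stroke→I1  (J1 needs exactly one f-in)

1  (I1 all integral)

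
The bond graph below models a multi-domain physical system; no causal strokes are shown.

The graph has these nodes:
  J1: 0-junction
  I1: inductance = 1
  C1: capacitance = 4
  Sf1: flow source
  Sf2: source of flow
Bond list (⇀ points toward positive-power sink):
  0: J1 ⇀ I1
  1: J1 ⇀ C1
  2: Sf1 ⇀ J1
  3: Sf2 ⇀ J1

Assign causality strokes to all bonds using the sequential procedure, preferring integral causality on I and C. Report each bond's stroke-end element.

β0 →I1
β1 →J1
β2 →Sf1
β3 →Sf2

#2 stroke→Sf1  (Sf1: flow source, stroke at near end)
#3 stroke→Sf2  (Sf2 fixes flow; stroke at Sf2)
#0 stroke→I1  (I1 integral (f out))
#1 stroke→J1  (only one effort-in slot at J1)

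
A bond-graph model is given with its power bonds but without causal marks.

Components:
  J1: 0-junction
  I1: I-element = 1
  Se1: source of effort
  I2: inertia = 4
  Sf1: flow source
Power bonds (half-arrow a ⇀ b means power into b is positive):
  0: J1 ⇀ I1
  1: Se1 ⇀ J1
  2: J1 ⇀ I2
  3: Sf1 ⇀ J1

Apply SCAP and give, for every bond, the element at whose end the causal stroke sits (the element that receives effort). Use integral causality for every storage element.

b1 →J1  (Se1 (Se) sets effort on bond)
b3 →Sf1  (source Sf1 imposes f)
b0 →I1  (J1 effort already set via bond 1)
b2 →I2  (0-jn J1 has e-setter on 1)

bond 0 |I1
bond 1 |J1
bond 2 |I2
bond 3 |Sf1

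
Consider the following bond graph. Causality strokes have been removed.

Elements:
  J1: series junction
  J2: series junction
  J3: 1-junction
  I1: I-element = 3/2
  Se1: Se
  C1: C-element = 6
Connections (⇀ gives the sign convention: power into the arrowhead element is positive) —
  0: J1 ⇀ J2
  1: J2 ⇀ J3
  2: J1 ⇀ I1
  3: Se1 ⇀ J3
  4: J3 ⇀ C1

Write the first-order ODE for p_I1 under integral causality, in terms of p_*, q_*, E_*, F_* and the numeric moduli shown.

β3 |J3  (Se1 (Se) sets effort on bond)
β2 |I1  (prefer integral on I1)
β0 |J1  (J1: bond 2 brought flow, rest push out)
β1 |J2  (J2: bond 0 brought flow, rest push out)
β4 |J3  (J3 flow already set via bond 1)

dp_I1/dt = E_Se1 - q_C1/6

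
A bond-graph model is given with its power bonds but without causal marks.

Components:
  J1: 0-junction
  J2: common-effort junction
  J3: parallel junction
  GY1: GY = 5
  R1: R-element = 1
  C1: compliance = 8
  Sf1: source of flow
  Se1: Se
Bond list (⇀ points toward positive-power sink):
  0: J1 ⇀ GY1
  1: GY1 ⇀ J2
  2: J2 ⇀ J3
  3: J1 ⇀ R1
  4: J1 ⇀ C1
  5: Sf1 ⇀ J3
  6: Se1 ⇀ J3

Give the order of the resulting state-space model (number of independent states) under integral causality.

1  (C1 all integral)

β5 stroke→Sf1  (source Sf1 imposes f)
β6 stroke→J3  (Se1 fixes effort; stroke away)
β2 stroke→J2  (common-e at J3 fixed by 6)
β1 stroke→GY1  (J2: bond 2 brought effort, rest push out)
β0 stroke→GY1  (through GY1, causality inverts; strokes same side of GY1)
β4 stroke→J1  (C1 integral (e out))
β3 stroke→R1  (J1: bond 4 brought effort, rest push out)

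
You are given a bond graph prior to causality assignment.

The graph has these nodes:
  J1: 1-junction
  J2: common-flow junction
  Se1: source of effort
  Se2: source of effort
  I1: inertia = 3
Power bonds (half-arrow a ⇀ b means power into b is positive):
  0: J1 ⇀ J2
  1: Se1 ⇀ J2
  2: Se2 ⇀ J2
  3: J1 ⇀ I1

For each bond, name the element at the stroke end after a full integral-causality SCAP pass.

b0 →J1
b1 →J2
b2 →J2
b3 →I1

bond 1 stroke→J2  (Se1: effort source, stroke at far end)
bond 2 stroke→J2  (Se2 fixes effort; stroke away)
bond 0 stroke→J1  (closing 1-jn rule on J2)
bond 3 stroke→I1  (J1: last free bond brings flow in)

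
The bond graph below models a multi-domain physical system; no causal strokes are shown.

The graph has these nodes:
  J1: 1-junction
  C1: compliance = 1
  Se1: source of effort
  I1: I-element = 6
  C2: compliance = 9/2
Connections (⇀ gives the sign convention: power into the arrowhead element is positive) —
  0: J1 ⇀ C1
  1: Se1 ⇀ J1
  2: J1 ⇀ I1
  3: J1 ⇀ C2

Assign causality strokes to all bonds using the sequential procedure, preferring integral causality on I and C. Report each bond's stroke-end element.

b1 stroke→J1  (source Se1 imposes e)
b0 stroke→J1  (C1 integral (e out))
b2 stroke→I1  (prefer integral on I1)
b3 stroke→J1  (J1: bond 2 brought flow, rest push out)

β0 |J1
β1 |J1
β2 |I1
β3 |J1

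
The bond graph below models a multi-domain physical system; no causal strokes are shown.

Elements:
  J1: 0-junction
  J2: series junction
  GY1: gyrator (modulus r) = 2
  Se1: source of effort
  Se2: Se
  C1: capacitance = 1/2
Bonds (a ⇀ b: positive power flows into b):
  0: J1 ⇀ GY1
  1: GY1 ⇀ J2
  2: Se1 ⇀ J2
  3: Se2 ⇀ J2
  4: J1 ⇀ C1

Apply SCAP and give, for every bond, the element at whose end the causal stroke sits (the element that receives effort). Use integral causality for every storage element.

β0 stroke at GY1
β1 stroke at GY1
β2 stroke at J2
β3 stroke at J2
β4 stroke at J1

#2 stroke at J2  (source Se1 imposes e)
#3 stroke at J2  (Se2 fixes effort; stroke away)
#1 stroke at GY1  (J2 needs exactly one f-in)
#0 stroke at GY1  (through GY1, causality inverts; strokes same side of GY1)
#4 stroke at J1  (only one effort-in slot at J1)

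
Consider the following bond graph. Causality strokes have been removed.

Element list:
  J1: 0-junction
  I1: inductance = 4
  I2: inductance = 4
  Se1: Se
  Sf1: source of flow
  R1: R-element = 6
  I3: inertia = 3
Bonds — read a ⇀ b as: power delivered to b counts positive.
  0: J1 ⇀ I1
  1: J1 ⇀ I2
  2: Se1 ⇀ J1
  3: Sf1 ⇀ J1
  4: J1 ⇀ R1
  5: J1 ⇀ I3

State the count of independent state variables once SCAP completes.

β2 →J1  (Se1: effort source, stroke at far end)
β3 →Sf1  (Sf1 (Sf) sets flow on bond)
β0 →I1  (common-e at J1 fixed by 2)
β1 →I2  (J1 effort already set via bond 2)
β4 →R1  (J1 effort already set via bond 2)
β5 →I3  (common-e at J1 fixed by 2)

3  (I1, I2, I3 all integral)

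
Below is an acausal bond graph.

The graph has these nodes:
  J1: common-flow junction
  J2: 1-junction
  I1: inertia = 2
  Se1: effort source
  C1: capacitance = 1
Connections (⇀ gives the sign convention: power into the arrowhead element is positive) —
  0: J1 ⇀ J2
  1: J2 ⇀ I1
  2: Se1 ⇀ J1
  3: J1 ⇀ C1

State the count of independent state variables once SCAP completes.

2  (C1, I1 all integral)

b2 stroke at J1  (Se1 (Se) sets effort on bond)
b1 stroke at I1  (prefer integral on I1)
b0 stroke at J2  (1-jn J2 has f-setter on 1)
b3 stroke at J1  (J1 flow already set via bond 0)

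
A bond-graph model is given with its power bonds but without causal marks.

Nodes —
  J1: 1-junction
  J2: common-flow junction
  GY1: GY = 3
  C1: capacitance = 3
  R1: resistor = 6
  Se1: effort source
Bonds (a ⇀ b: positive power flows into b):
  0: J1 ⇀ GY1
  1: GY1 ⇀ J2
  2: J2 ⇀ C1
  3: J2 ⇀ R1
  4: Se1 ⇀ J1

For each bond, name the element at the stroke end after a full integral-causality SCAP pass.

bond 4 stroke at J1  (Se1: effort source, stroke at far end)
bond 0 stroke at GY1  (closing 1-jn rule on J1)
bond 1 stroke at GY1  (GY GY1: same side as bond 0)
bond 2 stroke at J2  (1-jn J2 has f-setter on 1)
bond 3 stroke at J2  (J2 flow already set via bond 1)

#0 |GY1
#1 |GY1
#2 |J2
#3 |J2
#4 |J1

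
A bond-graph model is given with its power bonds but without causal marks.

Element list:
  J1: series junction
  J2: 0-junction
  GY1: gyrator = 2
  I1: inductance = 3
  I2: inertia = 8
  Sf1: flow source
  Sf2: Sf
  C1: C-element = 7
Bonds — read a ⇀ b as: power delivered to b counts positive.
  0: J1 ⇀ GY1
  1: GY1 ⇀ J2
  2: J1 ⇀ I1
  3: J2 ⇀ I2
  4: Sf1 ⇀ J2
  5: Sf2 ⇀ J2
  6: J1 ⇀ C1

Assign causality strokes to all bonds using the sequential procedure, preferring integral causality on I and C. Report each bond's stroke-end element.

b0 |J1
b1 |J2
b2 |I1
b3 |I2
b4 |Sf1
b5 |Sf2
b6 |J1

β4 |Sf1  (Sf1 (Sf) sets flow on bond)
β5 |Sf2  (Sf2 (Sf) sets flow on bond)
β2 |I1  (I1 outputs flow p/I1)
β0 |J1  (common-f at J1 fixed by 2)
β6 |J1  (1-jn J1 has f-setter on 2)
β1 |J2  (GY GY1: same side as bond 0)
β3 |I2  (J2: bond 1 brought effort, rest push out)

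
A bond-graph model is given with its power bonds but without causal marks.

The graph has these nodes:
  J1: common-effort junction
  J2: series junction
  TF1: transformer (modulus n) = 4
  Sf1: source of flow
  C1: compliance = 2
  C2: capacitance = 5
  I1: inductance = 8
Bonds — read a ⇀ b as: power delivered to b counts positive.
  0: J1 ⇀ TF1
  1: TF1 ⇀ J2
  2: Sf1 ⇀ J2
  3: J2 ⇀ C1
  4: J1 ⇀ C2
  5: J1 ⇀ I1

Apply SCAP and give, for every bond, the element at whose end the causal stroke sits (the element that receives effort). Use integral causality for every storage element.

bond 2 stroke→Sf1  (Sf1 (Sf) sets flow on bond)
bond 1 stroke→J2  (J2 flow already set via bond 2)
bond 3 stroke→J2  (J2: bond 2 brought flow, rest push out)
bond 0 stroke→TF1  (TF1: transformer flips bond 1)
bond 4 stroke→J1  (C2: C, integral causality)
bond 5 stroke→I1  (0-jn J1 has e-setter on 4)

b0 stroke at TF1
b1 stroke at J2
b2 stroke at Sf1
b3 stroke at J2
b4 stroke at J1
b5 stroke at I1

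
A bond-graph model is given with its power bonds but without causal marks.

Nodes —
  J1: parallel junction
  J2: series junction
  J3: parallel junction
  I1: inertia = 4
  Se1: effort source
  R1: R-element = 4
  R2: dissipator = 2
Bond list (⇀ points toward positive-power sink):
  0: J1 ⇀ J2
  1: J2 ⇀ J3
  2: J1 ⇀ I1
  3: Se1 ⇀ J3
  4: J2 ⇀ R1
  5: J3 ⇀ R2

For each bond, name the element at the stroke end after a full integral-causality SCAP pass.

β0 stroke at J1
β1 stroke at J2
β2 stroke at I1
β3 stroke at J3
β4 stroke at J2
β5 stroke at R2

#3 stroke at J3  (Se1 fixes effort; stroke away)
#1 stroke at J2  (J3: bond 3 brought effort, rest push out)
#5 stroke at R2  (0-jn J3 has e-setter on 3)
#2 stroke at I1  (I1: I, integral causality)
#0 stroke at J1  (only one effort-in slot at J1)
#4 stroke at J2  (common-f at J2 fixed by 0)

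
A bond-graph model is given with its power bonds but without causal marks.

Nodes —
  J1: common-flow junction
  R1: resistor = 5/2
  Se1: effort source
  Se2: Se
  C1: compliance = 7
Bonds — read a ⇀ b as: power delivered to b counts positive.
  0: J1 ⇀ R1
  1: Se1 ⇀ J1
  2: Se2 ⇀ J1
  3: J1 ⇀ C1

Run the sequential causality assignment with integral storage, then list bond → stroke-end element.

b1 |J1  (source Se1 imposes e)
b2 |J1  (Se2: effort source, stroke at far end)
b3 |J1  (C1 integral (e out))
b0 |R1  (only one flow-in slot at J1)

#0 stroke at R1
#1 stroke at J1
#2 stroke at J1
#3 stroke at J1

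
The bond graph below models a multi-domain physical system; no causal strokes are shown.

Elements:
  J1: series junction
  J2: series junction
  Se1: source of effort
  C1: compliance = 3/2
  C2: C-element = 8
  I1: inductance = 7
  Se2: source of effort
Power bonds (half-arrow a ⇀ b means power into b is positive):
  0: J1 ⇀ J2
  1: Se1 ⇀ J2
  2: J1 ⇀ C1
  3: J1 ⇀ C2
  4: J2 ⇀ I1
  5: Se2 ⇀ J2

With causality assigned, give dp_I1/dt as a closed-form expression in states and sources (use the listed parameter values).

dp_I1/dt = E_Se1 + E_Se2 - 2*q_C1/3 - q_C2/8

b1 |J2  (Se1 (Se) sets effort on bond)
b5 |J2  (source Se2 imposes e)
b2 |J1  (prefer integral on C1)
b3 |J1  (C2 outputs effort q/C2)
b0 |J2  (only one flow-in slot at J1)
b4 |I1  (closing 1-jn rule on J2)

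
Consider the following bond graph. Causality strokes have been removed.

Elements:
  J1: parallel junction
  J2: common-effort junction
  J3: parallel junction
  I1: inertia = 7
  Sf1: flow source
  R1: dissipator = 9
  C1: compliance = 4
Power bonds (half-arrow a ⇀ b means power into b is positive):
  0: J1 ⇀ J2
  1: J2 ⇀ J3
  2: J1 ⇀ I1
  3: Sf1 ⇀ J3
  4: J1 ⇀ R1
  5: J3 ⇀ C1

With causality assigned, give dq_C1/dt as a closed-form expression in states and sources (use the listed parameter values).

β3 stroke at Sf1  (Sf1 (Sf) sets flow on bond)
β2 stroke at I1  (I1: I, integral causality)
β5 stroke at J3  (C1: C, integral causality)
β1 stroke at J2  (0-jn J3 has e-setter on 5)
β0 stroke at J1  (0-jn J2 has e-setter on 1)
β4 stroke at R1  (J1 effort already set via bond 0)

dq_C1/dt = F_Sf1 - p_I1/7 - q_C1/36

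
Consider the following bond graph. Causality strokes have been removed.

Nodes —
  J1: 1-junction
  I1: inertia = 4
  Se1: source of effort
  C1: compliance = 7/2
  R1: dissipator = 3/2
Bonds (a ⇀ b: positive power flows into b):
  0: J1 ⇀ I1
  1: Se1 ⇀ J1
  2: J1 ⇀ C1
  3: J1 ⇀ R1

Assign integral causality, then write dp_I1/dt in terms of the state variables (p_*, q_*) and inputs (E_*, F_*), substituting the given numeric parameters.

b1 |J1  (Se1 (Se) sets effort on bond)
b0 |I1  (prefer integral on I1)
b2 |J1  (common-f at J1 fixed by 0)
b3 |J1  (J1 flow already set via bond 0)

dp_I1/dt = E_Se1 - 3*p_I1/8 - 2*q_C1/7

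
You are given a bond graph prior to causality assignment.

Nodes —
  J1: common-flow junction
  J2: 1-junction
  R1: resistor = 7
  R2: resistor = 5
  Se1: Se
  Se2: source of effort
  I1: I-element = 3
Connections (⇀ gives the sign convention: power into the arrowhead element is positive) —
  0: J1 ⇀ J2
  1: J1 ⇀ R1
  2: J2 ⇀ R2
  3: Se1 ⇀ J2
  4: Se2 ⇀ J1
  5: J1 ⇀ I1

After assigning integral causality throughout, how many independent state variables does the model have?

b3 stroke→J2  (Se1 (Se) sets effort on bond)
b4 stroke→J1  (Se2 (Se) sets effort on bond)
b5 stroke→I1  (I1: I, integral causality)
b0 stroke→J1  (common-f at J1 fixed by 5)
b1 stroke→J1  (common-f at J1 fixed by 5)
b2 stroke→J2  (J2 flow already set via bond 0)

1  (I1 all integral)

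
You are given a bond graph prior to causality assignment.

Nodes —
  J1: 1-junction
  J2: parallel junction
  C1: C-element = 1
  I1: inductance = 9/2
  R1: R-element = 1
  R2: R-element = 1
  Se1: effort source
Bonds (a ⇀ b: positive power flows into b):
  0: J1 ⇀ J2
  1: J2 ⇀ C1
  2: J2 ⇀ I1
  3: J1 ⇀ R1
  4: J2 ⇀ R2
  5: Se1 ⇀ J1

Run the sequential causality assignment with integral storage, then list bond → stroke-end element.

b0 |J1
b1 |J2
b2 |I1
b3 |R1
b4 |R2
b5 |J1

b5 stroke at J1  (Se1 (Se) sets effort on bond)
b1 stroke at J2  (C1 outputs effort q/C1)
b0 stroke at J1  (0-jn J2 has e-setter on 1)
b2 stroke at I1  (J2 effort already set via bond 1)
b4 stroke at R2  (J2: bond 1 brought effort, rest push out)
b3 stroke at R1  (J1: last free bond brings flow in)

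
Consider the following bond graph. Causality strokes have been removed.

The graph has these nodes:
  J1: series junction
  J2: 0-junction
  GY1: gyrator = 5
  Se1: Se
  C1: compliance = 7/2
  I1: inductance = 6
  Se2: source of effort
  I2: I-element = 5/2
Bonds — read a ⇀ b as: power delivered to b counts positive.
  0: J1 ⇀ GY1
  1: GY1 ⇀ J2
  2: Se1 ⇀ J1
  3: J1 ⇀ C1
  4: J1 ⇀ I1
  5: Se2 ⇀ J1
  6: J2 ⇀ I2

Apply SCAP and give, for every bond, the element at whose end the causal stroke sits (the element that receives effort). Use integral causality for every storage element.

β0 |J1
β1 |J2
β2 |J1
β3 |J1
β4 |I1
β5 |J1
β6 |I2

#2 →J1  (Se1 fixes effort; stroke away)
#5 →J1  (Se2: effort source, stroke at far end)
#3 →J1  (C1 outputs effort q/C1)
#4 →I1  (I1 integral (f out))
#0 →J1  (J1 flow already set via bond 4)
#1 →J2  (GY1 both-in/both-out from 0)
#6 →I2  (J2 effort already set via bond 1)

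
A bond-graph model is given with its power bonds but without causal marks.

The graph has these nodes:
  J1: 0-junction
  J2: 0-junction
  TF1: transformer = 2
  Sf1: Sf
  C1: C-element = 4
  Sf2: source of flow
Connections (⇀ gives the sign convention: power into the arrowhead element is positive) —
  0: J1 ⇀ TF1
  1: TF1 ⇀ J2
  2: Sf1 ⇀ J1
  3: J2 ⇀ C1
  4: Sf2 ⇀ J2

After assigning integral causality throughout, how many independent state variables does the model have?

b2 →Sf1  (Sf1 (Sf) sets flow on bond)
b4 →Sf2  (Sf2 (Sf) sets flow on bond)
b0 →J1  (closing 0-jn rule on J1)
b1 →TF1  (TF1: transformer flips bond 0)
b3 →J2  (J2 needs exactly one e-in)

1  (C1 all integral)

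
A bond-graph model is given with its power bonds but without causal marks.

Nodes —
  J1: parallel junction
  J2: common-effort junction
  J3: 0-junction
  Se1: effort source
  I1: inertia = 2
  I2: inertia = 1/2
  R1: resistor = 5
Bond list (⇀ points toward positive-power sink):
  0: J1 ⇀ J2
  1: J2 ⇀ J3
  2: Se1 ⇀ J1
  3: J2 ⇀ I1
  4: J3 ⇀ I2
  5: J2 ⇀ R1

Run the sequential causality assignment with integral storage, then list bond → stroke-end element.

bond 2 |J1  (Se1: effort source, stroke at far end)
bond 0 |J2  (common-e at J1 fixed by 2)
bond 1 |J3  (0-jn J2 has e-setter on 0)
bond 3 |I1  (0-jn J2 has e-setter on 0)
bond 5 |R1  (J2 effort already set via bond 0)
bond 4 |I2  (J3: bond 1 brought effort, rest push out)

bond 0 →J2
bond 1 →J3
bond 2 →J1
bond 3 →I1
bond 4 →I2
bond 5 →R1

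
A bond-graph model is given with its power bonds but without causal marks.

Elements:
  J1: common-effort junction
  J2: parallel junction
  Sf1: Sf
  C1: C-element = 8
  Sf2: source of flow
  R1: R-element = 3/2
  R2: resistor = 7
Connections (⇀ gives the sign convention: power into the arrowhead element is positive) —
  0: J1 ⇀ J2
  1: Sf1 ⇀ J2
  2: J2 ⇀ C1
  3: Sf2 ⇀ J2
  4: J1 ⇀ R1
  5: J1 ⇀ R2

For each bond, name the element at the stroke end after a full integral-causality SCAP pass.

bond 1 →Sf1  (Sf1 fixes flow; stroke at Sf1)
bond 3 →Sf2  (Sf2 (Sf) sets flow on bond)
bond 2 →J2  (prefer integral on C1)
bond 0 →J1  (J2 effort already set via bond 2)
bond 4 →R1  (J1 effort already set via bond 0)
bond 5 →R2  (J1: bond 0 brought effort, rest push out)

#0 stroke at J1
#1 stroke at Sf1
#2 stroke at J2
#3 stroke at Sf2
#4 stroke at R1
#5 stroke at R2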